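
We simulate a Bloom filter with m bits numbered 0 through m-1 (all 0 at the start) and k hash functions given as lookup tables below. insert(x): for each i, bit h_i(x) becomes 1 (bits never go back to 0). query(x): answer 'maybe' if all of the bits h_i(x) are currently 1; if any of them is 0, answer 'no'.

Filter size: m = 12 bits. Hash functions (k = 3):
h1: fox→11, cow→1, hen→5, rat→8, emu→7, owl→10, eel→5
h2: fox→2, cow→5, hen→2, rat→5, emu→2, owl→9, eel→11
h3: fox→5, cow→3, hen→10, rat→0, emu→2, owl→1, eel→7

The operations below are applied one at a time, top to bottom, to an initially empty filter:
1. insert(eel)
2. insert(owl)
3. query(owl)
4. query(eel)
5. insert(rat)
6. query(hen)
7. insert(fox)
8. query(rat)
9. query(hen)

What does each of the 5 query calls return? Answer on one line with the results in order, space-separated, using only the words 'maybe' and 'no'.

Answer: maybe maybe no maybe maybe

Derivation:
Start: bits=000000000000
Op 1: insert eel -> sets bits 5 7 11 -> bits=000001010001
Op 2: insert owl -> sets bits 1 9 10 -> bits=010001010111
Op 3: query owl -> checks bit1=1, bit9=1, bit10=1 (all 1) -> maybe
Op 4: query eel -> checks bit5=1, bit7=1, bit11=1 (all 1) -> maybe
Op 5: insert rat -> sets bits 0 5 8 -> bits=110001011111
Op 6: query hen -> checks bit2=0, bit5=1, bit10=1 (has a 0) -> no
Op 7: insert fox -> sets bits 2 5 11 -> bits=111001011111
Op 8: query rat -> checks bit0=1, bit5=1, bit8=1 (all 1) -> maybe
Op 9: query hen -> checks bit2=1, bit5=1, bit10=1 (all 1) -> maybe
Query results in order: maybe maybe no maybe maybe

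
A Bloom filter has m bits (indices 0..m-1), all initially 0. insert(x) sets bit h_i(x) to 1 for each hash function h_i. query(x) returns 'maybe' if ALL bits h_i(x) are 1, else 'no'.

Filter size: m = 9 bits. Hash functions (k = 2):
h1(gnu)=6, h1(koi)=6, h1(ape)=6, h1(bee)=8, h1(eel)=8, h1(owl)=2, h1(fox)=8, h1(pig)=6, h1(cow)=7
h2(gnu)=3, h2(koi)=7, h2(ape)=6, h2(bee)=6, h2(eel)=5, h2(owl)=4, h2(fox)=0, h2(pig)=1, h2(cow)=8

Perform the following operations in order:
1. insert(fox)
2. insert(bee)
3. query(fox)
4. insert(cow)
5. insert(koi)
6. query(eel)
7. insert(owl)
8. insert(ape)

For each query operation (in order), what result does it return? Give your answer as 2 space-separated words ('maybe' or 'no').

Answer: maybe no

Derivation:
Start: bits=000000000
Op 1: insert fox -> sets bits 0 8 -> bits=100000001
Op 2: insert bee -> sets bits 6 8 -> bits=100000101
Op 3: query fox -> checks bit0=1, bit8=1 (all 1) -> maybe
Op 4: insert cow -> sets bits 7 8 -> bits=100000111
Op 5: insert koi -> sets bits 6 7 -> bits=100000111
Op 6: query eel -> checks bit5=0, bit8=1 (has a 0) -> no
Op 7: insert owl -> sets bits 2 4 -> bits=101010111
Op 8: insert ape -> sets bits 6 -> bits=101010111
Query results in order: maybe no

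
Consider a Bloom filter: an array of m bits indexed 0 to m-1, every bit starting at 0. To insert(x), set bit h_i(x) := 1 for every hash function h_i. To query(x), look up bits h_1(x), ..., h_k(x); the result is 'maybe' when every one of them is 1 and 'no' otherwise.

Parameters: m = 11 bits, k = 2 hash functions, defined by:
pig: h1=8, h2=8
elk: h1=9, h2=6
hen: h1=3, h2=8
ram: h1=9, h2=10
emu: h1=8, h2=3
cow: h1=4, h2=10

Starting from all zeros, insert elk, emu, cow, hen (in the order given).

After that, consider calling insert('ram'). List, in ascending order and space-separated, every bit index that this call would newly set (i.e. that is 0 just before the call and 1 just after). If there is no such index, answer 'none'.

Start: bits=00000000000
After insert 'elk': sets bits 6 9 -> bits=00000010010
After insert 'emu': sets bits 3 8 -> bits=00010010110
After insert 'cow': sets bits 4 10 -> bits=00011010111
After insert 'hen': sets bits 3 8 -> bits=00011010111
insert 'ram' would touch bits 9 10; currently bit9=1, bit10=1
Bits that are 0 among those (would change 0->1): none

Answer: none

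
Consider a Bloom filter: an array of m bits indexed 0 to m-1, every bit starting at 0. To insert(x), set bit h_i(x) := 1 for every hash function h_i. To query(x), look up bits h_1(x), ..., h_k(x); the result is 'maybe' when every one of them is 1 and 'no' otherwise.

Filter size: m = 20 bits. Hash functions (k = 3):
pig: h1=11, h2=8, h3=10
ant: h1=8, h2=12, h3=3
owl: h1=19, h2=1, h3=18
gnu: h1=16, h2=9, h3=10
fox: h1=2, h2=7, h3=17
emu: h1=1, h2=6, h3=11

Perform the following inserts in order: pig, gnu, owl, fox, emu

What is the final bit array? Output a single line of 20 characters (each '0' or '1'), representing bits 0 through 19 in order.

Answer: 01100011111100001111

Derivation:
Start: bits=00000000000000000000
After insert 'pig': sets bits 8 10 11 -> bits=00000000101100000000
After insert 'gnu': sets bits 9 10 16 -> bits=00000000111100001000
After insert 'owl': sets bits 1 18 19 -> bits=01000000111100001011
After insert 'fox': sets bits 2 7 17 -> bits=01100001111100001111
After insert 'emu': sets bits 1 6 11 -> bits=01100011111100001111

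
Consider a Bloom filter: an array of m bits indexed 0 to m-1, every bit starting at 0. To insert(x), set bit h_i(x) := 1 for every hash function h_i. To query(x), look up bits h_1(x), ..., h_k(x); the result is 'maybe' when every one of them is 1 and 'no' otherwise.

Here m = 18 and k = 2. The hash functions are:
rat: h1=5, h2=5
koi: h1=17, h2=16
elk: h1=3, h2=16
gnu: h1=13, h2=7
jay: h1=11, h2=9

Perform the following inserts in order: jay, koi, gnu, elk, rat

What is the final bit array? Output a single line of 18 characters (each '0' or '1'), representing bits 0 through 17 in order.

Answer: 000101010101010011

Derivation:
Start: bits=000000000000000000
After insert 'jay': sets bits 9 11 -> bits=000000000101000000
After insert 'koi': sets bits 16 17 -> bits=000000000101000011
After insert 'gnu': sets bits 7 13 -> bits=000000010101010011
After insert 'elk': sets bits 3 16 -> bits=000100010101010011
After insert 'rat': sets bits 5 -> bits=000101010101010011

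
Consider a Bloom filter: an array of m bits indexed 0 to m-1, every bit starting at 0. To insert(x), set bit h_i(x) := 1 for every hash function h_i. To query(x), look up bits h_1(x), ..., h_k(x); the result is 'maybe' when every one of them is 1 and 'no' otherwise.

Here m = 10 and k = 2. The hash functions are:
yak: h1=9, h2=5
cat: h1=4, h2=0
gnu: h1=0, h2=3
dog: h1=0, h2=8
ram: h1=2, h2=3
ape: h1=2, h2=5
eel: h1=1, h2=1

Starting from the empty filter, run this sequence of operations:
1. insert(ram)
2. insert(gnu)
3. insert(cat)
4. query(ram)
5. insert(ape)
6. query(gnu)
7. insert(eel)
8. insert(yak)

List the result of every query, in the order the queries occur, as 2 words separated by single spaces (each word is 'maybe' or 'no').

Start: bits=0000000000
Op 1: insert ram -> sets bits 2 3 -> bits=0011000000
Op 2: insert gnu -> sets bits 0 3 -> bits=1011000000
Op 3: insert cat -> sets bits 0 4 -> bits=1011100000
Op 4: query ram -> checks bit2=1, bit3=1 (all 1) -> maybe
Op 5: insert ape -> sets bits 2 5 -> bits=1011110000
Op 6: query gnu -> checks bit0=1, bit3=1 (all 1) -> maybe
Op 7: insert eel -> sets bits 1 -> bits=1111110000
Op 8: insert yak -> sets bits 5 9 -> bits=1111110001
Query results in order: maybe maybe

Answer: maybe maybe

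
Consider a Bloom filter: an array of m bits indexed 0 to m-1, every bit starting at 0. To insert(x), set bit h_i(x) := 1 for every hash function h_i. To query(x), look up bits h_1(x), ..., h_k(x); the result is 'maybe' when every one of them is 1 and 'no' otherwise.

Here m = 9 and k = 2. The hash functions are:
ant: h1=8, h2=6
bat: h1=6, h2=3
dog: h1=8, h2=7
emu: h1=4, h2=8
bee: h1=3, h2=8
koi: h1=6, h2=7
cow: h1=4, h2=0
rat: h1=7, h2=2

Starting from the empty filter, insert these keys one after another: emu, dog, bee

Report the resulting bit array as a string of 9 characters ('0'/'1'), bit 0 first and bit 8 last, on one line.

Start: bits=000000000
After insert 'emu': sets bits 4 8 -> bits=000010001
After insert 'dog': sets bits 7 8 -> bits=000010011
After insert 'bee': sets bits 3 8 -> bits=000110011

Answer: 000110011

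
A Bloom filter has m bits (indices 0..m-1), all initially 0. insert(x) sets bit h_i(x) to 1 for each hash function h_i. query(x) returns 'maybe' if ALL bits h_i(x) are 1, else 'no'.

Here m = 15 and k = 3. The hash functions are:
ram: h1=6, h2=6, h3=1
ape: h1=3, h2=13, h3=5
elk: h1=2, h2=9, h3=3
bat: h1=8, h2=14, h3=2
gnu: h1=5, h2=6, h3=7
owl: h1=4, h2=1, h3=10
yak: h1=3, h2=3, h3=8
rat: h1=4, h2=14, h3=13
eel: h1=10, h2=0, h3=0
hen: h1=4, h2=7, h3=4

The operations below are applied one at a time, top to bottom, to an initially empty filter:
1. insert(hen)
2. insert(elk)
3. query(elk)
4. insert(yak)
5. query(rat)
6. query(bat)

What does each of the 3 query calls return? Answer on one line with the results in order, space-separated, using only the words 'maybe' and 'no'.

Answer: maybe no no

Derivation:
Start: bits=000000000000000
Op 1: insert hen -> sets bits 4 7 -> bits=000010010000000
Op 2: insert elk -> sets bits 2 3 9 -> bits=001110010100000
Op 3: query elk -> checks bit2=1, bit3=1, bit9=1 (all 1) -> maybe
Op 4: insert yak -> sets bits 3 8 -> bits=001110011100000
Op 5: query rat -> checks bit4=1, bit13=0, bit14=0 (has a 0) -> no
Op 6: query bat -> checks bit2=1, bit8=1, bit14=0 (has a 0) -> no
Query results in order: maybe no no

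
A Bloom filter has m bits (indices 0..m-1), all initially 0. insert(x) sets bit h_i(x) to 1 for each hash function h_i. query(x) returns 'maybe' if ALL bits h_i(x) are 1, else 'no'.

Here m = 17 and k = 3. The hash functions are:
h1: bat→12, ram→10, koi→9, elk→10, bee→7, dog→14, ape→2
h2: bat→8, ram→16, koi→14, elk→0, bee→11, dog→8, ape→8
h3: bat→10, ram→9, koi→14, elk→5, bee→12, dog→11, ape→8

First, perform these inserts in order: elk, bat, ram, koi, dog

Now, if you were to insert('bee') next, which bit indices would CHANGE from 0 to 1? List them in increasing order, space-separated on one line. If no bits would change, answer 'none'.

Start: bits=00000000000000000
After insert 'elk': sets bits 0 5 10 -> bits=10000100001000000
After insert 'bat': sets bits 8 10 12 -> bits=10000100101010000
After insert 'ram': sets bits 9 10 16 -> bits=10000100111010001
After insert 'koi': sets bits 9 14 -> bits=10000100111010101
After insert 'dog': sets bits 8 11 14 -> bits=10000100111110101
insert 'bee' would touch bits 7 11 12; currently bit7=0, bit11=1, bit12=1
Bits that are 0 among those (would change 0->1): 7

Answer: 7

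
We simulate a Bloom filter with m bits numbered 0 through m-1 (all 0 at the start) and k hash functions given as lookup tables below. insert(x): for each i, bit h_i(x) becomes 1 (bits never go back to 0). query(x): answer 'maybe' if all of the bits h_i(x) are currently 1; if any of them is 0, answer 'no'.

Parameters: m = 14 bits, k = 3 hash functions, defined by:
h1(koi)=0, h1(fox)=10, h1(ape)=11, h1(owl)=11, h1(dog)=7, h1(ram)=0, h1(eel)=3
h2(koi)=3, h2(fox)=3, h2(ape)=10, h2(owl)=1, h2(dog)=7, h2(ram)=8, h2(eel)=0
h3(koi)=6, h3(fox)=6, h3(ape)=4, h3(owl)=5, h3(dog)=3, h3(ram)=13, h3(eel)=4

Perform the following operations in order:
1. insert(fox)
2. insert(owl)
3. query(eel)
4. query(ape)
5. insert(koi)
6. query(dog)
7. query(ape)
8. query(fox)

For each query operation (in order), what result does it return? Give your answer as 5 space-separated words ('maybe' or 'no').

Start: bits=00000000000000
Op 1: insert fox -> sets bits 3 6 10 -> bits=00010010001000
Op 2: insert owl -> sets bits 1 5 11 -> bits=01010110001100
Op 3: query eel -> checks bit0=0, bit3=1, bit4=0 (has a 0) -> no
Op 4: query ape -> checks bit4=0, bit10=1, bit11=1 (has a 0) -> no
Op 5: insert koi -> sets bits 0 3 6 -> bits=11010110001100
Op 6: query dog -> checks bit3=1, bit7=0 (has a 0) -> no
Op 7: query ape -> checks bit4=0, bit10=1, bit11=1 (has a 0) -> no
Op 8: query fox -> checks bit3=1, bit6=1, bit10=1 (all 1) -> maybe
Query results in order: no no no no maybe

Answer: no no no no maybe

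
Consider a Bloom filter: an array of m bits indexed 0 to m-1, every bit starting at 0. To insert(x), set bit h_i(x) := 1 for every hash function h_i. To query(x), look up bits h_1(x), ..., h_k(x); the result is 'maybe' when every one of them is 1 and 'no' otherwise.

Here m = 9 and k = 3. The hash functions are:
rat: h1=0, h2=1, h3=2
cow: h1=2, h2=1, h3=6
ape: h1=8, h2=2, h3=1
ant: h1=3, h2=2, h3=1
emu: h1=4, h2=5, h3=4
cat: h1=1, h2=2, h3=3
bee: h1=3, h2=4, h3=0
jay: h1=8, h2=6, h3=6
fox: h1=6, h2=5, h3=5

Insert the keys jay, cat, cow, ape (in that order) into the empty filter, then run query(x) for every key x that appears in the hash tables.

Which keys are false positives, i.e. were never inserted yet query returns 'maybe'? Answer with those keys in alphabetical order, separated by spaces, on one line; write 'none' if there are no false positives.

Start: bits=000000000
After insert 'jay': sets bits 6 8 -> bits=000000101
After insert 'cat': sets bits 1 2 3 -> bits=011100101
After insert 'cow': sets bits 1 2 6 -> bits=011100101
After insert 'ape': sets bits 1 2 8 -> bits=011100101
Not inserted: ant bee emu fox rat — query each against bits=011100101:
query ant: checks bit1=1, bit2=1, bit3=1 (all 1) -> maybe => FALSE POSITIVE
query bee: checks bit0=0, bit3=1, bit4=0 (has a 0) -> no => not a false positive
query emu: checks bit4=0, bit5=0 (has a 0) -> no => not a false positive
query fox: checks bit5=0, bit6=1 (has a 0) -> no => not a false positive
query rat: checks bit0=0, bit1=1, bit2=1 (has a 0) -> no => not a false positive
False positives (alphabetical): ant

Answer: ant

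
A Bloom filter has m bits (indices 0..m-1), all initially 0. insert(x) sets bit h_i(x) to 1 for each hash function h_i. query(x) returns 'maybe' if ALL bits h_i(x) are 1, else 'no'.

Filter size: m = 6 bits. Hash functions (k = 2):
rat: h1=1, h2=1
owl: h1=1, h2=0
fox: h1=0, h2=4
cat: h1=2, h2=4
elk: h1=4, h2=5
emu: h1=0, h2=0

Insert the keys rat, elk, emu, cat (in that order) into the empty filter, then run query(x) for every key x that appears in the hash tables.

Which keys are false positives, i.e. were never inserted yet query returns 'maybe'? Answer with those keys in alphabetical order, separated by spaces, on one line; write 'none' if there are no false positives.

Answer: fox owl

Derivation:
Start: bits=000000
After insert 'rat': sets bits 1 -> bits=010000
After insert 'elk': sets bits 4 5 -> bits=010011
After insert 'emu': sets bits 0 -> bits=110011
After insert 'cat': sets bits 2 4 -> bits=111011
Not inserted: fox owl — query each against bits=111011:
query fox: checks bit0=1, bit4=1 (all 1) -> maybe => FALSE POSITIVE
query owl: checks bit0=1, bit1=1 (all 1) -> maybe => FALSE POSITIVE
False positives (alphabetical): fox owl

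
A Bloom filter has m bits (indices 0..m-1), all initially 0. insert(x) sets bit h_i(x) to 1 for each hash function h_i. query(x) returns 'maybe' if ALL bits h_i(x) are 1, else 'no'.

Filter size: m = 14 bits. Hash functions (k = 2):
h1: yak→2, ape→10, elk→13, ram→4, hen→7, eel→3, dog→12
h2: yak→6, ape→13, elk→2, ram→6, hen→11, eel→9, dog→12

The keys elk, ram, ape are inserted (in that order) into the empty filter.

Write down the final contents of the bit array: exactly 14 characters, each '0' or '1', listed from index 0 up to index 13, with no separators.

Start: bits=00000000000000
After insert 'elk': sets bits 2 13 -> bits=00100000000001
After insert 'ram': sets bits 4 6 -> bits=00101010000001
After insert 'ape': sets bits 10 13 -> bits=00101010001001

Answer: 00101010001001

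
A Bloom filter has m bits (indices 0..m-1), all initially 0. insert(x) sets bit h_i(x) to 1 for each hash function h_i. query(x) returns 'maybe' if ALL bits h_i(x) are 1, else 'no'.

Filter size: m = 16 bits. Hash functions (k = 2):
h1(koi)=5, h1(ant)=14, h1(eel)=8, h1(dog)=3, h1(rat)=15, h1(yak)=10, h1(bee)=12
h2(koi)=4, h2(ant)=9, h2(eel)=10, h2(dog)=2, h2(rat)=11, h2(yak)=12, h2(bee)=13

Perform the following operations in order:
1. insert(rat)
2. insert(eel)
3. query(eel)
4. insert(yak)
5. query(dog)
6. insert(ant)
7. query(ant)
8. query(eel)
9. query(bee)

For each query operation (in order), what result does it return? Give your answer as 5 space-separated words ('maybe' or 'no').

Start: bits=0000000000000000
Op 1: insert rat -> sets bits 11 15 -> bits=0000000000010001
Op 2: insert eel -> sets bits 8 10 -> bits=0000000010110001
Op 3: query eel -> checks bit8=1, bit10=1 (all 1) -> maybe
Op 4: insert yak -> sets bits 10 12 -> bits=0000000010111001
Op 5: query dog -> checks bit2=0, bit3=0 (has a 0) -> no
Op 6: insert ant -> sets bits 9 14 -> bits=0000000011111011
Op 7: query ant -> checks bit9=1, bit14=1 (all 1) -> maybe
Op 8: query eel -> checks bit8=1, bit10=1 (all 1) -> maybe
Op 9: query bee -> checks bit12=1, bit13=0 (has a 0) -> no
Query results in order: maybe no maybe maybe no

Answer: maybe no maybe maybe no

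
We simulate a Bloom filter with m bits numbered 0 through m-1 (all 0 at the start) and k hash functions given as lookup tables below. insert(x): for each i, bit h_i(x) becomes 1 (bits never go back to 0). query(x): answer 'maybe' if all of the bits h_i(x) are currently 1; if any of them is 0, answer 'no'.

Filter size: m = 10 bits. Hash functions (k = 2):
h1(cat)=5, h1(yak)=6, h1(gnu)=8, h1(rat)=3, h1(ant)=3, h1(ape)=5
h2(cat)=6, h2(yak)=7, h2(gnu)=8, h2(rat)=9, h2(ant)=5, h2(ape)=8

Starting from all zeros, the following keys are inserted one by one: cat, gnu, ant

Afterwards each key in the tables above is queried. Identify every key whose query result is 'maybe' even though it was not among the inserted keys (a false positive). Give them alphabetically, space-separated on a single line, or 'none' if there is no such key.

Start: bits=0000000000
After insert 'cat': sets bits 5 6 -> bits=0000011000
After insert 'gnu': sets bits 8 -> bits=0000011010
After insert 'ant': sets bits 3 5 -> bits=0001011010
Not inserted: ape rat yak — query each against bits=0001011010:
query ape: checks bit5=1, bit8=1 (all 1) -> maybe => FALSE POSITIVE
query rat: checks bit3=1, bit9=0 (has a 0) -> no => not a false positive
query yak: checks bit6=1, bit7=0 (has a 0) -> no => not a false positive
False positives (alphabetical): ape

Answer: ape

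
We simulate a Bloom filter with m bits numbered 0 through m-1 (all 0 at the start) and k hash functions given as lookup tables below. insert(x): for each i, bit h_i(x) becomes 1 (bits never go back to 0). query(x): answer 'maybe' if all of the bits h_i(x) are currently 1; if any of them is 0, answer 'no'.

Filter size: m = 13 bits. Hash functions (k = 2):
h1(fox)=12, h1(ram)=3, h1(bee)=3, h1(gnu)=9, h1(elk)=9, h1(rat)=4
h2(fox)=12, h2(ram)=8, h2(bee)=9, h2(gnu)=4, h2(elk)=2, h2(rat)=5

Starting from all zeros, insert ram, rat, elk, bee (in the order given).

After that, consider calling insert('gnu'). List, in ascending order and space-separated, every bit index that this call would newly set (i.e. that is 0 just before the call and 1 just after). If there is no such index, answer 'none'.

Answer: none

Derivation:
Start: bits=0000000000000
After insert 'ram': sets bits 3 8 -> bits=0001000010000
After insert 'rat': sets bits 4 5 -> bits=0001110010000
After insert 'elk': sets bits 2 9 -> bits=0011110011000
After insert 'bee': sets bits 3 9 -> bits=0011110011000
insert 'gnu' would touch bits 4 9; currently bit4=1, bit9=1
Bits that are 0 among those (would change 0->1): none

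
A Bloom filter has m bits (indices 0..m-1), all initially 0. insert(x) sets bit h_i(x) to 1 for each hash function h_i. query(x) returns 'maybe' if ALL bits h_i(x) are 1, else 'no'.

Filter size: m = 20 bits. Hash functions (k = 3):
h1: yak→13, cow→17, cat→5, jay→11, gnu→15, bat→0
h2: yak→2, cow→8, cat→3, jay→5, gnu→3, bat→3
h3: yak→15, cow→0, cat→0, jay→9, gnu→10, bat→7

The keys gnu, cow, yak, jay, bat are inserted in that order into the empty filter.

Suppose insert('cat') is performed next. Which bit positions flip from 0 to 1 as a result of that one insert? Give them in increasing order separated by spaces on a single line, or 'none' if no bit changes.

Start: bits=00000000000000000000
After insert 'gnu': sets bits 3 10 15 -> bits=00010000001000010000
After insert 'cow': sets bits 0 8 17 -> bits=10010000101000010100
After insert 'yak': sets bits 2 13 15 -> bits=10110000101001010100
After insert 'jay': sets bits 5 9 11 -> bits=10110100111101010100
After insert 'bat': sets bits 0 3 7 -> bits=10110101111101010100
insert 'cat' would touch bits 0 3 5; currently bit0=1, bit3=1, bit5=1
Bits that are 0 among those (would change 0->1): none

Answer: none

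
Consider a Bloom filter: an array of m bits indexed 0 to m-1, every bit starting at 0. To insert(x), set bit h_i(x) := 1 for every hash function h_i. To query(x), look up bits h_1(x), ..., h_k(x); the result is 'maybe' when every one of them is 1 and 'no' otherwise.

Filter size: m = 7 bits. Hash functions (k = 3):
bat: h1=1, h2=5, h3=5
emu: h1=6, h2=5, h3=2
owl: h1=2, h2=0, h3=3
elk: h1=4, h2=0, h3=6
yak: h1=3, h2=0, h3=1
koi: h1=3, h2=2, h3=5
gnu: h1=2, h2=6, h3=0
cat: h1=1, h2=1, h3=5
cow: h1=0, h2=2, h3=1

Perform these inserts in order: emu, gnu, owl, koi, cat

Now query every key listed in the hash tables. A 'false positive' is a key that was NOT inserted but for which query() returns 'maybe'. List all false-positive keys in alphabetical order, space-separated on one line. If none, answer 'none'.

Answer: bat cow yak

Derivation:
Start: bits=0000000
After insert 'emu': sets bits 2 5 6 -> bits=0010011
After insert 'gnu': sets bits 0 2 6 -> bits=1010011
After insert 'owl': sets bits 0 2 3 -> bits=1011011
After insert 'koi': sets bits 2 3 5 -> bits=1011011
After insert 'cat': sets bits 1 5 -> bits=1111011
Not inserted: bat cow elk yak — query each against bits=1111011:
query bat: checks bit1=1, bit5=1 (all 1) -> maybe => FALSE POSITIVE
query cow: checks bit0=1, bit1=1, bit2=1 (all 1) -> maybe => FALSE POSITIVE
query elk: checks bit0=1, bit4=0, bit6=1 (has a 0) -> no => not a false positive
query yak: checks bit0=1, bit1=1, bit3=1 (all 1) -> maybe => FALSE POSITIVE
False positives (alphabetical): bat cow yak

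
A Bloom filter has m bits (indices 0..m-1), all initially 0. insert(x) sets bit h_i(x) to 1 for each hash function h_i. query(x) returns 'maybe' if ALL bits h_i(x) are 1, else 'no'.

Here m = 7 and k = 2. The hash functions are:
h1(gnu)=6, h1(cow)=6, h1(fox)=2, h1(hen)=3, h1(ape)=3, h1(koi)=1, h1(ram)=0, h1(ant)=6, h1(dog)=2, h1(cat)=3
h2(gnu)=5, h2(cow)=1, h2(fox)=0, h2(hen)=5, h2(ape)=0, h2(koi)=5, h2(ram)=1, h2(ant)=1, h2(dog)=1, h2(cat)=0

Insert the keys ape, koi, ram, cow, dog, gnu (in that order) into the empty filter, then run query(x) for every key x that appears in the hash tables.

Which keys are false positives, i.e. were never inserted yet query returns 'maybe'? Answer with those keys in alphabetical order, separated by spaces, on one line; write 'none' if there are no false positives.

Start: bits=0000000
After insert 'ape': sets bits 0 3 -> bits=1001000
After insert 'koi': sets bits 1 5 -> bits=1101010
After insert 'ram': sets bits 0 1 -> bits=1101010
After insert 'cow': sets bits 1 6 -> bits=1101011
After insert 'dog': sets bits 1 2 -> bits=1111011
After insert 'gnu': sets bits 5 6 -> bits=1111011
Not inserted: ant cat fox hen — query each against bits=1111011:
query ant: checks bit1=1, bit6=1 (all 1) -> maybe => FALSE POSITIVE
query cat: checks bit0=1, bit3=1 (all 1) -> maybe => FALSE POSITIVE
query fox: checks bit0=1, bit2=1 (all 1) -> maybe => FALSE POSITIVE
query hen: checks bit3=1, bit5=1 (all 1) -> maybe => FALSE POSITIVE
False positives (alphabetical): ant cat fox hen

Answer: ant cat fox hen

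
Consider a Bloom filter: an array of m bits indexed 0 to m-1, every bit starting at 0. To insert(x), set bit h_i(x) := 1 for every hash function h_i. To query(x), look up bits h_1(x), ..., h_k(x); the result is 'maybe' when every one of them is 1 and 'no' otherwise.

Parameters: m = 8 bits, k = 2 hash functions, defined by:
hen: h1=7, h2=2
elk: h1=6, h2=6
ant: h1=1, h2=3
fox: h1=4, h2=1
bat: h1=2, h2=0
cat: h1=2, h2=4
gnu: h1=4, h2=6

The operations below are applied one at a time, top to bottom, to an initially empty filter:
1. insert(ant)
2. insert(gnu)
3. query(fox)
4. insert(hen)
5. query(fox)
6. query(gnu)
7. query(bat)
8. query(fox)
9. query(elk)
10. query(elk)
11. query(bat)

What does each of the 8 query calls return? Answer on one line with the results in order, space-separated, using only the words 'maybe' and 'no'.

Start: bits=00000000
Op 1: insert ant -> sets bits 1 3 -> bits=01010000
Op 2: insert gnu -> sets bits 4 6 -> bits=01011010
Op 3: query fox -> checks bit1=1, bit4=1 (all 1) -> maybe
Op 4: insert hen -> sets bits 2 7 -> bits=01111011
Op 5: query fox -> checks bit1=1, bit4=1 (all 1) -> maybe
Op 6: query gnu -> checks bit4=1, bit6=1 (all 1) -> maybe
Op 7: query bat -> checks bit0=0, bit2=1 (has a 0) -> no
Op 8: query fox -> checks bit1=1, bit4=1 (all 1) -> maybe
Op 9: query elk -> checks bit6=1 (all 1) -> maybe
Op 10: query elk -> checks bit6=1 (all 1) -> maybe
Op 11: query bat -> checks bit0=0, bit2=1 (has a 0) -> no
Query results in order: maybe maybe maybe no maybe maybe maybe no

Answer: maybe maybe maybe no maybe maybe maybe no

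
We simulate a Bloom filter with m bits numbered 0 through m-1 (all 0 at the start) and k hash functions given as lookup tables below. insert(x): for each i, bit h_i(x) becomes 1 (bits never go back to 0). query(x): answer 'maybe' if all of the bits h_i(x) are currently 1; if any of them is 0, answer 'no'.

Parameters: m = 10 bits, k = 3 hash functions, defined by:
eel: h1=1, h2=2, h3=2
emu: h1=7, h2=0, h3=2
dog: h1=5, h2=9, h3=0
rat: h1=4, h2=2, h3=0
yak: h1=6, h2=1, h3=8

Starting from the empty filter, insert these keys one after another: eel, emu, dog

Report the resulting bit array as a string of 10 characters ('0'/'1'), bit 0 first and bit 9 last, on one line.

Start: bits=0000000000
After insert 'eel': sets bits 1 2 -> bits=0110000000
After insert 'emu': sets bits 0 2 7 -> bits=1110000100
After insert 'dog': sets bits 0 5 9 -> bits=1110010101

Answer: 1110010101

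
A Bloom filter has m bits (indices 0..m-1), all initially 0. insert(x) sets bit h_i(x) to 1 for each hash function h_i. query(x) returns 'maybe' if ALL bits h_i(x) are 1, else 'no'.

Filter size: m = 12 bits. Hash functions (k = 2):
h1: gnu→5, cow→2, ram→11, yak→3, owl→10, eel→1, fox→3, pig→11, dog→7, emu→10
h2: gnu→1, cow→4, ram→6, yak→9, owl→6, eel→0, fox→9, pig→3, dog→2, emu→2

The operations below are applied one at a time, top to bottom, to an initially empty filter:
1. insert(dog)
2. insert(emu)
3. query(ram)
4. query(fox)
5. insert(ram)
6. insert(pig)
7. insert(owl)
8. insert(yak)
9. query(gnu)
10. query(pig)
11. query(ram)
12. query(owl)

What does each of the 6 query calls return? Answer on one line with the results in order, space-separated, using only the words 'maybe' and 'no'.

Start: bits=000000000000
Op 1: insert dog -> sets bits 2 7 -> bits=001000010000
Op 2: insert emu -> sets bits 2 10 -> bits=001000010010
Op 3: query ram -> checks bit6=0, bit11=0 (has a 0) -> no
Op 4: query fox -> checks bit3=0, bit9=0 (has a 0) -> no
Op 5: insert ram -> sets bits 6 11 -> bits=001000110011
Op 6: insert pig -> sets bits 3 11 -> bits=001100110011
Op 7: insert owl -> sets bits 6 10 -> bits=001100110011
Op 8: insert yak -> sets bits 3 9 -> bits=001100110111
Op 9: query gnu -> checks bit1=0, bit5=0 (has a 0) -> no
Op 10: query pig -> checks bit3=1, bit11=1 (all 1) -> maybe
Op 11: query ram -> checks bit6=1, bit11=1 (all 1) -> maybe
Op 12: query owl -> checks bit6=1, bit10=1 (all 1) -> maybe
Query results in order: no no no maybe maybe maybe

Answer: no no no maybe maybe maybe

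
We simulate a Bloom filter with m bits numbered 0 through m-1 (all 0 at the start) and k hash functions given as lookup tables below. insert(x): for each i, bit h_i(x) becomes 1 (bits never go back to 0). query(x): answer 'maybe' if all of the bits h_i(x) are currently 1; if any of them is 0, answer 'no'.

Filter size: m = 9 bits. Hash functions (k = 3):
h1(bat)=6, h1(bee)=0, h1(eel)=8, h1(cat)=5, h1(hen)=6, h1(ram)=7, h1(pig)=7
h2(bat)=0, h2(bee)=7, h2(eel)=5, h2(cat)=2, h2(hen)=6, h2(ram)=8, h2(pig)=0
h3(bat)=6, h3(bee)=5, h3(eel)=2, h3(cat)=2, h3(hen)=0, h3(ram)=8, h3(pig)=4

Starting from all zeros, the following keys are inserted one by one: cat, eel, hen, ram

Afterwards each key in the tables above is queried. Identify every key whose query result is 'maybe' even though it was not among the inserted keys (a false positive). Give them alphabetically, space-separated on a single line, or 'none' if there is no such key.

Start: bits=000000000
After insert 'cat': sets bits 2 5 -> bits=001001000
After insert 'eel': sets bits 2 5 8 -> bits=001001001
After insert 'hen': sets bits 0 6 -> bits=101001101
After insert 'ram': sets bits 7 8 -> bits=101001111
Not inserted: bat bee pig — query each against bits=101001111:
query bat: checks bit0=1, bit6=1 (all 1) -> maybe => FALSE POSITIVE
query bee: checks bit0=1, bit5=1, bit7=1 (all 1) -> maybe => FALSE POSITIVE
query pig: checks bit0=1, bit4=0, bit7=1 (has a 0) -> no => not a false positive
False positives (alphabetical): bat bee

Answer: bat bee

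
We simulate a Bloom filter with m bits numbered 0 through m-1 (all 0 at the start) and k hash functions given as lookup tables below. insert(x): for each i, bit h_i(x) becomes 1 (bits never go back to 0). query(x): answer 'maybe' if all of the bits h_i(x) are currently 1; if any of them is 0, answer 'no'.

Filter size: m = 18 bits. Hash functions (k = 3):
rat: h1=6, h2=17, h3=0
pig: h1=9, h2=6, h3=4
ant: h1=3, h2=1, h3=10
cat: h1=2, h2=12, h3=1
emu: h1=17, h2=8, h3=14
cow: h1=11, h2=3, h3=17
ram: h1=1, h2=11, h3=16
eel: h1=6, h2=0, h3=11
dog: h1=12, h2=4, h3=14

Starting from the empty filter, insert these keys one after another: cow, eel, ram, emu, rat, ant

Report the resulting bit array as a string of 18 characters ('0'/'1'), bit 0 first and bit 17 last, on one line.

Start: bits=000000000000000000
After insert 'cow': sets bits 3 11 17 -> bits=000100000001000001
After insert 'eel': sets bits 0 6 11 -> bits=100100100001000001
After insert 'ram': sets bits 1 11 16 -> bits=110100100001000011
After insert 'emu': sets bits 8 14 17 -> bits=110100101001001011
After insert 'rat': sets bits 0 6 17 -> bits=110100101001001011
After insert 'ant': sets bits 1 3 10 -> bits=110100101011001011

Answer: 110100101011001011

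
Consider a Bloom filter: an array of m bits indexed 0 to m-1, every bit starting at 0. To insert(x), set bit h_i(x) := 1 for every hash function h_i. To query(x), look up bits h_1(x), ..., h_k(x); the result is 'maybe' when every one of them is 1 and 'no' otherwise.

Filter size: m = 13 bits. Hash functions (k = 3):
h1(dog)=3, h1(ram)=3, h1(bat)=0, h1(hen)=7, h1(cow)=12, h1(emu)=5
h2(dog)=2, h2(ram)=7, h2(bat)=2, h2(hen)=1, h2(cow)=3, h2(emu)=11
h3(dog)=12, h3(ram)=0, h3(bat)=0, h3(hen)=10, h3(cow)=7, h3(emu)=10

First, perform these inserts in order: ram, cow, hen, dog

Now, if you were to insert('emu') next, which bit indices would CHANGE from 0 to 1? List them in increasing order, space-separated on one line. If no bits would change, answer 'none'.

Start: bits=0000000000000
After insert 'ram': sets bits 0 3 7 -> bits=1001000100000
After insert 'cow': sets bits 3 7 12 -> bits=1001000100001
After insert 'hen': sets bits 1 7 10 -> bits=1101000100101
After insert 'dog': sets bits 2 3 12 -> bits=1111000100101
insert 'emu' would touch bits 5 10 11; currently bit5=0, bit10=1, bit11=0
Bits that are 0 among those (would change 0->1): 5 11

Answer: 5 11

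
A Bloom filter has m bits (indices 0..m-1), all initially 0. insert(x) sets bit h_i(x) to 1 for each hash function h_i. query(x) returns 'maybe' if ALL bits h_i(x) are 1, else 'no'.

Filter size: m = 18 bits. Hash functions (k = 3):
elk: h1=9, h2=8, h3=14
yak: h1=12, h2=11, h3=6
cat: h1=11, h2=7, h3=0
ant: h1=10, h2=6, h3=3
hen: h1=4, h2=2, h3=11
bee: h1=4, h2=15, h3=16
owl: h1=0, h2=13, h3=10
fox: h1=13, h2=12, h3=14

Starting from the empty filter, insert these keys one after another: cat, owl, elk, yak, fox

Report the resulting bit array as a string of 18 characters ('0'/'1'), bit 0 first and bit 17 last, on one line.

Start: bits=000000000000000000
After insert 'cat': sets bits 0 7 11 -> bits=100000010001000000
After insert 'owl': sets bits 0 10 13 -> bits=100000010011010000
After insert 'elk': sets bits 8 9 14 -> bits=100000011111011000
After insert 'yak': sets bits 6 11 12 -> bits=100000111111111000
After insert 'fox': sets bits 12 13 14 -> bits=100000111111111000

Answer: 100000111111111000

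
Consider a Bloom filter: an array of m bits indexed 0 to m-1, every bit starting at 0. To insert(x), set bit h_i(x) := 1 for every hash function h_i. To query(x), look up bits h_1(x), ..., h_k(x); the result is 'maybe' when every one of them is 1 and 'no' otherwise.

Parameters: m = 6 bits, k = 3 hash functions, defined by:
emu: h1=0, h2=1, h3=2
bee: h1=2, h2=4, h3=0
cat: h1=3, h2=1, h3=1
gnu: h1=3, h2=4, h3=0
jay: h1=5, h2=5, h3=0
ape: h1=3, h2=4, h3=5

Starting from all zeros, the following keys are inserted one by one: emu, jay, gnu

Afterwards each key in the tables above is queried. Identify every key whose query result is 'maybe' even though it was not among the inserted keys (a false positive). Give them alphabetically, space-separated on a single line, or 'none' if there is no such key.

Start: bits=000000
After insert 'emu': sets bits 0 1 2 -> bits=111000
After insert 'jay': sets bits 0 5 -> bits=111001
After insert 'gnu': sets bits 0 3 4 -> bits=111111
Not inserted: ape bee cat — query each against bits=111111:
query ape: checks bit3=1, bit4=1, bit5=1 (all 1) -> maybe => FALSE POSITIVE
query bee: checks bit0=1, bit2=1, bit4=1 (all 1) -> maybe => FALSE POSITIVE
query cat: checks bit1=1, bit3=1 (all 1) -> maybe => FALSE POSITIVE
False positives (alphabetical): ape bee cat

Answer: ape bee cat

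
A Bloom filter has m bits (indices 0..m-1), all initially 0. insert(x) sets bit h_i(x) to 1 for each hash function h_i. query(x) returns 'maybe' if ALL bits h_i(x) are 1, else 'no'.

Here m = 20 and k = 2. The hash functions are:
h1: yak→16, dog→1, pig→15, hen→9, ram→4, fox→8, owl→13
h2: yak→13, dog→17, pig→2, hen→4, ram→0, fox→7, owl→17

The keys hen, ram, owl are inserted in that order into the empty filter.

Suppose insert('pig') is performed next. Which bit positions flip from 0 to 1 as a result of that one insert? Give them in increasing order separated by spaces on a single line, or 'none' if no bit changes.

Start: bits=00000000000000000000
After insert 'hen': sets bits 4 9 -> bits=00001000010000000000
After insert 'ram': sets bits 0 4 -> bits=10001000010000000000
After insert 'owl': sets bits 13 17 -> bits=10001000010001000100
insert 'pig' would touch bits 2 15; currently bit2=0, bit15=0
Bits that are 0 among those (would change 0->1): 2 15

Answer: 2 15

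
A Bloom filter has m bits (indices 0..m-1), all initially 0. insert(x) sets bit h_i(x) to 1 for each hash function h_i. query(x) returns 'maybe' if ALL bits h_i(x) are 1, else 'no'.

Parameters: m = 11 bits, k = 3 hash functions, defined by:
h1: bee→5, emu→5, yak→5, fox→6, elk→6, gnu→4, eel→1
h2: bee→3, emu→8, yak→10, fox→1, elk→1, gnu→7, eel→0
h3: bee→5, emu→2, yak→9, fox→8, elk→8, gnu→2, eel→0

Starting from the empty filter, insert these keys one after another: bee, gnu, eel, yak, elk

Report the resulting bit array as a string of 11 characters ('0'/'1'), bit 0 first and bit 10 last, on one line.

Start: bits=00000000000
After insert 'bee': sets bits 3 5 -> bits=00010100000
After insert 'gnu': sets bits 2 4 7 -> bits=00111101000
After insert 'eel': sets bits 0 1 -> bits=11111101000
After insert 'yak': sets bits 5 9 10 -> bits=11111101011
After insert 'elk': sets bits 1 6 8 -> bits=11111111111

Answer: 11111111111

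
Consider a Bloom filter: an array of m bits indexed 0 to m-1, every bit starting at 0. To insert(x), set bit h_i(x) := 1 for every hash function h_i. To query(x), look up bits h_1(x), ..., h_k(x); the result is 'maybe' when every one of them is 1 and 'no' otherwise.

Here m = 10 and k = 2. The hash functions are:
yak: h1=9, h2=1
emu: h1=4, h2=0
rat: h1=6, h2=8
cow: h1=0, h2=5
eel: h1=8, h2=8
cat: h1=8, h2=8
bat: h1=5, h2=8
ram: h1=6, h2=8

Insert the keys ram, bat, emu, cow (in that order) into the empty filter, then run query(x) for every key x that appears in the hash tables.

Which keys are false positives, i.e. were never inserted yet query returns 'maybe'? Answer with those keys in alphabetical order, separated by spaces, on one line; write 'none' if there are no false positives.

Answer: cat eel rat

Derivation:
Start: bits=0000000000
After insert 'ram': sets bits 6 8 -> bits=0000001010
After insert 'bat': sets bits 5 8 -> bits=0000011010
After insert 'emu': sets bits 0 4 -> bits=1000111010
After insert 'cow': sets bits 0 5 -> bits=1000111010
Not inserted: cat eel rat yak — query each against bits=1000111010:
query cat: checks bit8=1 (all 1) -> maybe => FALSE POSITIVE
query eel: checks bit8=1 (all 1) -> maybe => FALSE POSITIVE
query rat: checks bit6=1, bit8=1 (all 1) -> maybe => FALSE POSITIVE
query yak: checks bit1=0, bit9=0 (has a 0) -> no => not a false positive
False positives (alphabetical): cat eel rat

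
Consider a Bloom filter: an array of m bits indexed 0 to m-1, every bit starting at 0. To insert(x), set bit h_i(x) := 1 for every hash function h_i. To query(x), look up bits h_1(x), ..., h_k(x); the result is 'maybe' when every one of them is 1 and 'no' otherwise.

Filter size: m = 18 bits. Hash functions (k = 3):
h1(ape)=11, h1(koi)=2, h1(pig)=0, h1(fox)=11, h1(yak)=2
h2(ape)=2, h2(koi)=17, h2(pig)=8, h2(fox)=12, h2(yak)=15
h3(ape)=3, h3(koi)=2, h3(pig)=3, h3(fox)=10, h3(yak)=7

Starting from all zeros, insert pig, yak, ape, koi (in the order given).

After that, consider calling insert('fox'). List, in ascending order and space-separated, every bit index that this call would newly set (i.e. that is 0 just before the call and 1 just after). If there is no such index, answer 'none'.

Answer: 10 12

Derivation:
Start: bits=000000000000000000
After insert 'pig': sets bits 0 3 8 -> bits=100100001000000000
After insert 'yak': sets bits 2 7 15 -> bits=101100011000000100
After insert 'ape': sets bits 2 3 11 -> bits=101100011001000100
After insert 'koi': sets bits 2 17 -> bits=101100011001000101
insert 'fox' would touch bits 10 11 12; currently bit10=0, bit11=1, bit12=0
Bits that are 0 among those (would change 0->1): 10 12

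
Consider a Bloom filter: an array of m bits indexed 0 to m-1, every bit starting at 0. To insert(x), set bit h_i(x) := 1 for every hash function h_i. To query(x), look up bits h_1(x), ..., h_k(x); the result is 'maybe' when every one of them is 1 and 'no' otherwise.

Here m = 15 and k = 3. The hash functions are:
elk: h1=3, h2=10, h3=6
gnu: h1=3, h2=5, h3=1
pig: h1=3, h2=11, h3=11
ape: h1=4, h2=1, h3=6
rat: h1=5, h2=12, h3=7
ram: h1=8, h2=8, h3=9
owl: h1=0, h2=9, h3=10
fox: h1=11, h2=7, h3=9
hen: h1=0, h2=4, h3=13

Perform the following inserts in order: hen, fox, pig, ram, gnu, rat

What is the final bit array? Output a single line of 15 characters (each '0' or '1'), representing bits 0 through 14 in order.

Answer: 110111011101110

Derivation:
Start: bits=000000000000000
After insert 'hen': sets bits 0 4 13 -> bits=100010000000010
After insert 'fox': sets bits 7 9 11 -> bits=100010010101010
After insert 'pig': sets bits 3 11 -> bits=100110010101010
After insert 'ram': sets bits 8 9 -> bits=100110011101010
After insert 'gnu': sets bits 1 3 5 -> bits=110111011101010
After insert 'rat': sets bits 5 7 12 -> bits=110111011101110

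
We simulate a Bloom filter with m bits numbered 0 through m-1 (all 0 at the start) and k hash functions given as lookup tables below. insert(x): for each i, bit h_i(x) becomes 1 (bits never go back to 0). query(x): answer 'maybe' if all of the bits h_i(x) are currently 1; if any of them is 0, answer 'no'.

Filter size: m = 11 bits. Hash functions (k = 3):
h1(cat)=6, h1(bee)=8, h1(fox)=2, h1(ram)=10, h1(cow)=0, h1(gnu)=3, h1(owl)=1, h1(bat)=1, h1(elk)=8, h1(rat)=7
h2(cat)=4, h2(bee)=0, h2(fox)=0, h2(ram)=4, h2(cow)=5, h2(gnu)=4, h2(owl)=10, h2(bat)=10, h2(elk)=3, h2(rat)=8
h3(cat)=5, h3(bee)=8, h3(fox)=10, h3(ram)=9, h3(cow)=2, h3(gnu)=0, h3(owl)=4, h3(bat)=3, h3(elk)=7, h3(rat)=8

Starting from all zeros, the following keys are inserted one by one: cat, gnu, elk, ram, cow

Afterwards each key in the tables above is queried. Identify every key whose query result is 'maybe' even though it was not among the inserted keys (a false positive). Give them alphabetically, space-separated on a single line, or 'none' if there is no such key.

Start: bits=00000000000
After insert 'cat': sets bits 4 5 6 -> bits=00001110000
After insert 'gnu': sets bits 0 3 4 -> bits=10011110000
After insert 'elk': sets bits 3 7 8 -> bits=10011111100
After insert 'ram': sets bits 4 9 10 -> bits=10011111111
After insert 'cow': sets bits 0 2 5 -> bits=10111111111
Not inserted: bat bee fox owl rat — query each against bits=10111111111:
query bat: checks bit1=0, bit3=1, bit10=1 (has a 0) -> no => not a false positive
query bee: checks bit0=1, bit8=1 (all 1) -> maybe => FALSE POSITIVE
query fox: checks bit0=1, bit2=1, bit10=1 (all 1) -> maybe => FALSE POSITIVE
query owl: checks bit1=0, bit4=1, bit10=1 (has a 0) -> no => not a false positive
query rat: checks bit7=1, bit8=1 (all 1) -> maybe => FALSE POSITIVE
False positives (alphabetical): bee fox rat

Answer: bee fox rat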